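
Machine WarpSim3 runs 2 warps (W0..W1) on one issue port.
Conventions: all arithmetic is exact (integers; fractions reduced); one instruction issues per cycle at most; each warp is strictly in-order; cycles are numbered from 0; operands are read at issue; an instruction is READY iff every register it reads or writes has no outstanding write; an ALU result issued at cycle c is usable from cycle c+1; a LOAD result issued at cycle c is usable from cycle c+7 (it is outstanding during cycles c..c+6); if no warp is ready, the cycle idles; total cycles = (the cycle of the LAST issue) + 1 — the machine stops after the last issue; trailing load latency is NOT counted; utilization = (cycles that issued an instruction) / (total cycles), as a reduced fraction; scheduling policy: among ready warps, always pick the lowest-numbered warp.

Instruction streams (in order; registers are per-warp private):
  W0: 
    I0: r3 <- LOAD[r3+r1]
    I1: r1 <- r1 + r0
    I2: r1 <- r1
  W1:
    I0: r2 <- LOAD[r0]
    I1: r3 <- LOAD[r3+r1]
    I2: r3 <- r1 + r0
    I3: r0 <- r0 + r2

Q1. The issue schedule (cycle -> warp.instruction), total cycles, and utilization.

cycle 0: W0.I0
cycle 1: W0.I1
cycle 2: W0.I2
cycle 3: W1.I0
cycle 4: W1.I1
cycle 5: idle
cycle 6: idle
cycle 7: idle
cycle 8: idle
cycle 9: idle
cycle 10: idle
cycle 11: W1.I2
cycle 12: W1.I3

Answer: 13 cycles, utilization 7/13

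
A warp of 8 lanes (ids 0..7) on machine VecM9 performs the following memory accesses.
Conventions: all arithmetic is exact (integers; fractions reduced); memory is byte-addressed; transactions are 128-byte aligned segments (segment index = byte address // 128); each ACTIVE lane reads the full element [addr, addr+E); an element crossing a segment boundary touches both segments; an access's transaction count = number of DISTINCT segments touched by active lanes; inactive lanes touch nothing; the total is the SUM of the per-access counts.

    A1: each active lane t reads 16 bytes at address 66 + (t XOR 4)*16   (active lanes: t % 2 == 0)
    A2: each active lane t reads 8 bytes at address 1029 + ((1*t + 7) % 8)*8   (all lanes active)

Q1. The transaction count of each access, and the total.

A1: 2 transactions
A2: 1 transaction

Answer: 2,1; total 3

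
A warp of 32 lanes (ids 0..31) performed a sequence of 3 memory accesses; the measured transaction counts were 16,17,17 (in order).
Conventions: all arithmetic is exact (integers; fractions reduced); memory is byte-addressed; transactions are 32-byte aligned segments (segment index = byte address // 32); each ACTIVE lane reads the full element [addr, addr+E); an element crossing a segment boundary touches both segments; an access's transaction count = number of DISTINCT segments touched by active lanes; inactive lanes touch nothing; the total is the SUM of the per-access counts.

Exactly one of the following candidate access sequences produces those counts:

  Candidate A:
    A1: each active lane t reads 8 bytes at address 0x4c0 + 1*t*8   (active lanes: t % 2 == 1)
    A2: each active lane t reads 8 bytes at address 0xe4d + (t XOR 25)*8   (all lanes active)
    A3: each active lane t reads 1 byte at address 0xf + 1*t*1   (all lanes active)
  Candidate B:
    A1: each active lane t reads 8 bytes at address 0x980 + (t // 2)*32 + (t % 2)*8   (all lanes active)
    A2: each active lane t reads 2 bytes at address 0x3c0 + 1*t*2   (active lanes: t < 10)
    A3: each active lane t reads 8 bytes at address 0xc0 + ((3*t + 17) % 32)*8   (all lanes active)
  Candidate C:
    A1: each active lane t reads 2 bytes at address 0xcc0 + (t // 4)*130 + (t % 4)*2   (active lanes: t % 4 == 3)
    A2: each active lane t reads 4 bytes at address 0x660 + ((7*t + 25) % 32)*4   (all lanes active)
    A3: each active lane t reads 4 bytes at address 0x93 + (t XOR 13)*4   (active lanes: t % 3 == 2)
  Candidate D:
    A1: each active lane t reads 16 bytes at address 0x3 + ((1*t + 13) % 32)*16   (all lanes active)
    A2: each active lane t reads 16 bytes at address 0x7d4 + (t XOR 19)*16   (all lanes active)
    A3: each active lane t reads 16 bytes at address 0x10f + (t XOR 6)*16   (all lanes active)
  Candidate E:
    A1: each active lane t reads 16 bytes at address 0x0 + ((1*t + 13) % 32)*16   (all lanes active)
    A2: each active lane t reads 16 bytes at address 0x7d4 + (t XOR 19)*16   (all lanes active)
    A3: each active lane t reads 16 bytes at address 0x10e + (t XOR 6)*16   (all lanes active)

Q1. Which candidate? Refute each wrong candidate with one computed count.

A: A1 gives 8 transactions, not 16
B: A2 gives 1 transaction, not 17
C: A1 gives 8 transactions, not 16
D: A1 gives 17 transactions, not 16
E: all counts match (16,17,17)

Answer: E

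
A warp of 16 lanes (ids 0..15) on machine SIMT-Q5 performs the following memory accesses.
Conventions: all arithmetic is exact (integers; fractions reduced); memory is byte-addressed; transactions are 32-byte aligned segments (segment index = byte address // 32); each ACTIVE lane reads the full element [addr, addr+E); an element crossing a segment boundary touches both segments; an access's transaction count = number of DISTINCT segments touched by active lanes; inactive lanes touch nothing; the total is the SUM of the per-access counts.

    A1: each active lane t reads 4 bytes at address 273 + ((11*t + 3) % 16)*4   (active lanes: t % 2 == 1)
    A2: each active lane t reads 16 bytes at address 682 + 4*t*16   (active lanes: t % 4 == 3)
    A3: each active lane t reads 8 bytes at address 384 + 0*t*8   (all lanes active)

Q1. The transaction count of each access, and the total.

A1: 3 transactions
A2: 4 transactions
A3: 1 transaction

Answer: 3,4,1; total 8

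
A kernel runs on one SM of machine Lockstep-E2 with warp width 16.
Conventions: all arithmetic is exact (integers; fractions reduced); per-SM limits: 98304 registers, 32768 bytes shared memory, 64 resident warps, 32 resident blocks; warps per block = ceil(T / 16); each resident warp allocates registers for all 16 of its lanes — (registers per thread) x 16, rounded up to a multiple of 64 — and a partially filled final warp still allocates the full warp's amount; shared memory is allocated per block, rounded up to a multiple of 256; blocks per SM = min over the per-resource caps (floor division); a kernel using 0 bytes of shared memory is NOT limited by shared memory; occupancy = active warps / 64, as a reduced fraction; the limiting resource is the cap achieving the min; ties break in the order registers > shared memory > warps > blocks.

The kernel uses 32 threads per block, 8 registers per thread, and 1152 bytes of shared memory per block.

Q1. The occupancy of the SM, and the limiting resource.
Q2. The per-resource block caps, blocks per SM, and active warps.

Answer: occupancy 25/32, limited by shared memory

registers: 384 blocks
shared memory: 25 blocks
warps: 32 blocks
blocks: 32 blocks

Answer: 25 blocks, 50 active warps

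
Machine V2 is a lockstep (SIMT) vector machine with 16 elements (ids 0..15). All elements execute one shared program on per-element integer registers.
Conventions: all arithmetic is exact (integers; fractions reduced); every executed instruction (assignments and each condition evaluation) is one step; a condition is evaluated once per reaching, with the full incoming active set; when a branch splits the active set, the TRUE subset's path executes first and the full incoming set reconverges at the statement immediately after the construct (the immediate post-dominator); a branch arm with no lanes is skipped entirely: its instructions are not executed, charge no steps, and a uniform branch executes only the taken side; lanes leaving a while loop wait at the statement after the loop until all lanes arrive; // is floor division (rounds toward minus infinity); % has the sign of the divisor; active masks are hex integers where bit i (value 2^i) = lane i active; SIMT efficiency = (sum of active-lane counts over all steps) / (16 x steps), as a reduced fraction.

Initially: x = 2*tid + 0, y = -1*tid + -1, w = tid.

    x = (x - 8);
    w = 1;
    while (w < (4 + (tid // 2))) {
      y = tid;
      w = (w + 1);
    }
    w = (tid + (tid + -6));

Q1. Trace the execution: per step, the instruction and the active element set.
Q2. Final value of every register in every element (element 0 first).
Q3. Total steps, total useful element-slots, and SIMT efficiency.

step 0: x <- (x - 8)                 0xffff
step 1: w <- 1                       0xffff
step 2: eval (w < (4 + (tid // 2)))  0xffff
step 3: y <- tid                     0xffff
step 4: w <- (w + 1)                 0xffff
step 5: eval (w < (4 + (tid // 2)))  0xffff
step 6: y <- tid                     0xffff
step 7: w <- (w + 1)                 0xffff
step 8: eval (w < (4 + (tid // 2)))  0xffff
step 9: y <- tid                     0xffff
step 10: w <- (w + 1)                 0xffff
step 11: eval (w < (4 + (tid // 2)))  0xffff
step 12: y <- tid                     0xfffc
step 13: w <- (w + 1)                 0xfffc
step 14: eval (w < (4 + (tid // 2)))  0xfffc
step 15: y <- tid                     0xfff0
step 16: w <- (w + 1)                 0xfff0
step 17: eval (w < (4 + (tid // 2)))  0xfff0
step 18: y <- tid                     0xffc0
step 19: w <- (w + 1)                 0xffc0
step 20: eval (w < (4 + (tid // 2)))  0xffc0
step 21: y <- tid                     0xff00
step 22: w <- (w + 1)                 0xff00
step 23: eval (w < (4 + (tid // 2)))  0xff00
step 24: y <- tid                     0xfc00
step 25: w <- (w + 1)                 0xfc00
step 26: eval (w < (4 + (tid // 2)))  0xfc00
step 27: y <- tid                     0xf000
step 28: w <- (w + 1)                 0xf000
step 29: eval (w < (4 + (tid // 2)))  0xf000
step 30: y <- tid                     0xc000
step 31: w <- (w + 1)                 0xc000
step 32: eval (w < (4 + (tid // 2)))  0xc000
step 33: w <- (tid + (tid + -6))      0xffff

Answer: 34 steps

x: -8,-6,-4,-2,0,2,4,6,8,10,12,14,16,18,20,22
y: 0,1,2,3,4,5,6,7,8,9,10,11,12,13,14,15
w: -6,-4,-2,0,2,4,6,8,10,12,14,16,18,20,22,24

steps = 34; useful = 376; efficiency = 376/544 = 47/68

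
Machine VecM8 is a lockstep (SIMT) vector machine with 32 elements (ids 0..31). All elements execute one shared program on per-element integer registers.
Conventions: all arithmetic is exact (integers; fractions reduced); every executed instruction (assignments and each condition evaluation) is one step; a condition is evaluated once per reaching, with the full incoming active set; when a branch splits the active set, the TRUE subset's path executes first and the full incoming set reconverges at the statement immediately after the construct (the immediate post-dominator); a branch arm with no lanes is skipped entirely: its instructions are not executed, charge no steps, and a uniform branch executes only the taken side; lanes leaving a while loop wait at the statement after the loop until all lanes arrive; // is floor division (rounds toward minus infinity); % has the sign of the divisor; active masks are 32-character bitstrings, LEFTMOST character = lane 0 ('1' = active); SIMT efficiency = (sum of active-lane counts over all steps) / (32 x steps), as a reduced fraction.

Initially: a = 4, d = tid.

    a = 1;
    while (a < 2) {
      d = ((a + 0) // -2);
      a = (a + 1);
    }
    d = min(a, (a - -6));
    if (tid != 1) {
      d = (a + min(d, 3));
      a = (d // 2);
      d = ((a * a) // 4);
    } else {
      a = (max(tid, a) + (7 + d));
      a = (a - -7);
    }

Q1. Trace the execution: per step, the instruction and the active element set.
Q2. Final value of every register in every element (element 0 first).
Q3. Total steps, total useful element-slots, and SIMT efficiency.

step 0: a <- 1                       11111111111111111111111111111111
step 1: eval (a < 2)                 11111111111111111111111111111111
step 2: d <- ((a + 0) // -2)         11111111111111111111111111111111
step 3: a <- (a + 1)                 11111111111111111111111111111111
step 4: eval (a < 2)                 11111111111111111111111111111111
step 5: d <- min(a, (a - -6))        11111111111111111111111111111111
step 6: eval (tid != 1)              11111111111111111111111111111111
step 7: d <- (a + min(d, 3))         10111111111111111111111111111111
step 8: a <- (d // 2)                10111111111111111111111111111111
step 9: d <- ((a * a) // 4)          10111111111111111111111111111111
step 10: a <- (max(tid, a) + (7 + d)) 01000000000000000000000000000000
step 11: a <- (a - -7)                01000000000000000000000000000000

Answer: 12 steps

a: 2,18,2,2,2,2,2,2,2,2,2,2,2,2,2,2,2,2,2,2,2,2,2,2,2,2,2,2,2,2,2,2
d: 1,2,1,1,1,1,1,1,1,1,1,1,1,1,1,1,1,1,1,1,1,1,1,1,1,1,1,1,1,1,1,1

steps = 12; useful = 319; efficiency = 319/384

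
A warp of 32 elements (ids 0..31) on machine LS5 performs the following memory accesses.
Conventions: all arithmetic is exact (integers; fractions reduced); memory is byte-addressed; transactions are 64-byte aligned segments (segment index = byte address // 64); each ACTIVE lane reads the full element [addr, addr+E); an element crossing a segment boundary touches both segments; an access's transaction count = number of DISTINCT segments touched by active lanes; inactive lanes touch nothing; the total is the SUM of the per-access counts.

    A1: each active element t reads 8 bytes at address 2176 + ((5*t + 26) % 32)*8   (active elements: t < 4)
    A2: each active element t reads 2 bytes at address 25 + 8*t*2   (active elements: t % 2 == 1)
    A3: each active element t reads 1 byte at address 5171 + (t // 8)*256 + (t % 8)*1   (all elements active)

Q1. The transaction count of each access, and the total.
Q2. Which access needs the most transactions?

A1: 3 transactions
A2: 9 transactions
A3: 4 transactions

Answer: 3,9,4; total 16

Answer: A2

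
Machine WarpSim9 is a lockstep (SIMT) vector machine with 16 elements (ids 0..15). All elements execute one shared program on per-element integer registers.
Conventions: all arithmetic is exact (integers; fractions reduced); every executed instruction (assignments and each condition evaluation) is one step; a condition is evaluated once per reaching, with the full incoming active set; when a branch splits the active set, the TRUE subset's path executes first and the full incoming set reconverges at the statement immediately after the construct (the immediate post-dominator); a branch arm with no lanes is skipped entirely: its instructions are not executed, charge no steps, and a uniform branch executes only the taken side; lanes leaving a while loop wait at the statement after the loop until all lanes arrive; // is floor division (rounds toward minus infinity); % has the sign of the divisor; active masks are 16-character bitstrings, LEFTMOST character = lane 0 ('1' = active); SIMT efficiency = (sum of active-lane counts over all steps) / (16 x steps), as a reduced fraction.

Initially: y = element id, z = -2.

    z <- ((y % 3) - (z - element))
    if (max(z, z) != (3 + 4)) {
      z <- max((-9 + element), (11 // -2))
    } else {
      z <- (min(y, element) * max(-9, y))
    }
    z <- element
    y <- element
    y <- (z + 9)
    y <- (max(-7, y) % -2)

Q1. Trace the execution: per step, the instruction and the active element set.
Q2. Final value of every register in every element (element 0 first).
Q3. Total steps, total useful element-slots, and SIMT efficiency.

step 0: z <- ((y % 3) - (z - element)) 1111111111111111
step 1: eval (max(z, z) != (3 + 4))  1111111111111111
step 2: z <- max((-9 + element), (11 // -2)) 1111011111111111
step 3: z <- (min(y, element) * max(-9, y)) 0000100000000000
step 4: z <- element                 1111111111111111
step 5: y <- element                 1111111111111111
step 6: y <- (z + 9)                 1111111111111111
step 7: y <- (max(-7, y) % -2)       1111111111111111

Answer: 8 steps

y: -1,0,-1,0,-1,0,-1,0,-1,0,-1,0,-1,0,-1,0
z: 0,1,2,3,4,5,6,7,8,9,10,11,12,13,14,15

steps = 8; useful = 112; efficiency = 112/128 = 7/8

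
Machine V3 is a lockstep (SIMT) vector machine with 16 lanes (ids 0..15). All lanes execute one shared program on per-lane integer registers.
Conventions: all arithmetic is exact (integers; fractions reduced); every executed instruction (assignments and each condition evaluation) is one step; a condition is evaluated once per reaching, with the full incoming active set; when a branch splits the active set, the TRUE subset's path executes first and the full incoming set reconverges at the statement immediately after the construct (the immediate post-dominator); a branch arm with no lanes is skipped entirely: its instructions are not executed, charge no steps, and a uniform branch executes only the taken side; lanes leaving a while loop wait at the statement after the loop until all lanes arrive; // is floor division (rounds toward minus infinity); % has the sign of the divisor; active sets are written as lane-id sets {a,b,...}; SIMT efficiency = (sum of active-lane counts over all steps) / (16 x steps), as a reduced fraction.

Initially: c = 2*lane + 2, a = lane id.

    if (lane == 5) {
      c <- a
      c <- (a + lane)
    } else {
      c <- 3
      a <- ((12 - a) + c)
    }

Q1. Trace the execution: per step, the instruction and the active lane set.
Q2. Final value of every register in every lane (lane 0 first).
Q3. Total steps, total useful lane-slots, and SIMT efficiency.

step 0: eval (lane == 5)             {0,1,2,3,4,5,6,7,8,9,10,11,12,13,14,15}
step 1: c <- a                       {5}
step 2: c <- (a + lane)              {5}
step 3: c <- 3                       {0,1,2,3,4,6,7,8,9,10,11,12,13,14,15}
step 4: a <- ((12 - a) + c)          {0,1,2,3,4,6,7,8,9,10,11,12,13,14,15}

Answer: 5 steps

c: 3,3,3,3,3,10,3,3,3,3,3,3,3,3,3,3
a: 15,14,13,12,11,5,9,8,7,6,5,4,3,2,1,0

steps = 5; useful = 48; efficiency = 48/80 = 3/5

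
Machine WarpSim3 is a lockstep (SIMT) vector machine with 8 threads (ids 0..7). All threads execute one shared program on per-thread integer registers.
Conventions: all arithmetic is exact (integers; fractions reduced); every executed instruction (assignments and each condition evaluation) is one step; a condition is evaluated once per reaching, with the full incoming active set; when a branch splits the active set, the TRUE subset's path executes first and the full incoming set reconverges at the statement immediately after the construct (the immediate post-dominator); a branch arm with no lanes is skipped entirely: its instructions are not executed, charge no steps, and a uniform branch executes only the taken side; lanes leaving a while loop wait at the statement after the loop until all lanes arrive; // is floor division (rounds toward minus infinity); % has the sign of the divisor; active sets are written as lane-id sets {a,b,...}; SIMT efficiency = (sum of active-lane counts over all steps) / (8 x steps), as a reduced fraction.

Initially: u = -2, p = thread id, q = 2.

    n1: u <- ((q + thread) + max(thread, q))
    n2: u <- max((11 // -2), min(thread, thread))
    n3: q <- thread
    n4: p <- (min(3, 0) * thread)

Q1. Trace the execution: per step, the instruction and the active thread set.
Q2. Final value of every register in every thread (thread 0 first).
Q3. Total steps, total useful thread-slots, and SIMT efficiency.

step 0: u <- ((q + thread) + max(thread, q)) {0,1,2,3,4,5,6,7}
step 1: u <- max((11 // -2), min(thread, thread)) {0,1,2,3,4,5,6,7}
step 2: q <- thread                  {0,1,2,3,4,5,6,7}
step 3: p <- (min(3, 0) * thread)    {0,1,2,3,4,5,6,7}

Answer: 4 steps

u: 0,1,2,3,4,5,6,7
p: 0,0,0,0,0,0,0,0
q: 0,1,2,3,4,5,6,7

steps = 4; useful = 32; efficiency = 32/32 = 1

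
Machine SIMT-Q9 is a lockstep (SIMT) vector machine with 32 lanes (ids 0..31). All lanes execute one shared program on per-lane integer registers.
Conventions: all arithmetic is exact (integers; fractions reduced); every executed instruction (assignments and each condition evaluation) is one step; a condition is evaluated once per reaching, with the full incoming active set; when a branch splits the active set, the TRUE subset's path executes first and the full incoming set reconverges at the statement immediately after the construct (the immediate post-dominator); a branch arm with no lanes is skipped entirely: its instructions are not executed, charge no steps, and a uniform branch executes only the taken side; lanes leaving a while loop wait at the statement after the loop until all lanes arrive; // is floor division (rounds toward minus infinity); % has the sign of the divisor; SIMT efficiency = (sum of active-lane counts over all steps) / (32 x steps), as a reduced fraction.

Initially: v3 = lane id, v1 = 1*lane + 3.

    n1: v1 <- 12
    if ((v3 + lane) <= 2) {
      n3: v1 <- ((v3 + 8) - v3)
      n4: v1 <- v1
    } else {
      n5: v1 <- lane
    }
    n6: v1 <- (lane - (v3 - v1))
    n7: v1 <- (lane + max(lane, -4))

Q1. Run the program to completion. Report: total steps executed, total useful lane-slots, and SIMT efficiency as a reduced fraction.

Answer: 7 steps, 162 useful, 81/112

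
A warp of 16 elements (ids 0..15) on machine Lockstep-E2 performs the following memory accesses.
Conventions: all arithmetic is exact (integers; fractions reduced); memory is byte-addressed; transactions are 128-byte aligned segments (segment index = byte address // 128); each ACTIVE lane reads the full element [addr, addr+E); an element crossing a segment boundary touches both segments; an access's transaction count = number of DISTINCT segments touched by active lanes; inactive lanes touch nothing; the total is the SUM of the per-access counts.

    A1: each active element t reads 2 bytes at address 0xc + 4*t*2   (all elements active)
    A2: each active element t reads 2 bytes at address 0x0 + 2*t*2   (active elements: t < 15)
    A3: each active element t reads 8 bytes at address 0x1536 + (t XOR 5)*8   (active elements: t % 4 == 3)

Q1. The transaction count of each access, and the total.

A1: 2 transactions
A2: 1 transaction
A3: 2 transactions

Answer: 2,1,2; total 5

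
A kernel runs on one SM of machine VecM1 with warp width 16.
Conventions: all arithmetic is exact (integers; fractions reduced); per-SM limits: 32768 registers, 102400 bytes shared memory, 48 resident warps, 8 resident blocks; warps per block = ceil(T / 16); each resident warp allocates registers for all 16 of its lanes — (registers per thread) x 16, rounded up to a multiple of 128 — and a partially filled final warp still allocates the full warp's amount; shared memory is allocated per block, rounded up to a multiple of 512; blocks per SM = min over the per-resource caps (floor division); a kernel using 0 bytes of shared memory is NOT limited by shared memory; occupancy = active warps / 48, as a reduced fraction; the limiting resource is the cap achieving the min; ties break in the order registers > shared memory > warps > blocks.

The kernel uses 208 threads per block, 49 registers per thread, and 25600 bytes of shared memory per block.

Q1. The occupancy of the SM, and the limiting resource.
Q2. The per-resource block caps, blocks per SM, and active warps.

Answer: occupancy 13/24, limited by registers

registers: 2 blocks
shared memory: 4 blocks
warps: 3 blocks
blocks: 8 blocks

Answer: 2 blocks, 26 active warps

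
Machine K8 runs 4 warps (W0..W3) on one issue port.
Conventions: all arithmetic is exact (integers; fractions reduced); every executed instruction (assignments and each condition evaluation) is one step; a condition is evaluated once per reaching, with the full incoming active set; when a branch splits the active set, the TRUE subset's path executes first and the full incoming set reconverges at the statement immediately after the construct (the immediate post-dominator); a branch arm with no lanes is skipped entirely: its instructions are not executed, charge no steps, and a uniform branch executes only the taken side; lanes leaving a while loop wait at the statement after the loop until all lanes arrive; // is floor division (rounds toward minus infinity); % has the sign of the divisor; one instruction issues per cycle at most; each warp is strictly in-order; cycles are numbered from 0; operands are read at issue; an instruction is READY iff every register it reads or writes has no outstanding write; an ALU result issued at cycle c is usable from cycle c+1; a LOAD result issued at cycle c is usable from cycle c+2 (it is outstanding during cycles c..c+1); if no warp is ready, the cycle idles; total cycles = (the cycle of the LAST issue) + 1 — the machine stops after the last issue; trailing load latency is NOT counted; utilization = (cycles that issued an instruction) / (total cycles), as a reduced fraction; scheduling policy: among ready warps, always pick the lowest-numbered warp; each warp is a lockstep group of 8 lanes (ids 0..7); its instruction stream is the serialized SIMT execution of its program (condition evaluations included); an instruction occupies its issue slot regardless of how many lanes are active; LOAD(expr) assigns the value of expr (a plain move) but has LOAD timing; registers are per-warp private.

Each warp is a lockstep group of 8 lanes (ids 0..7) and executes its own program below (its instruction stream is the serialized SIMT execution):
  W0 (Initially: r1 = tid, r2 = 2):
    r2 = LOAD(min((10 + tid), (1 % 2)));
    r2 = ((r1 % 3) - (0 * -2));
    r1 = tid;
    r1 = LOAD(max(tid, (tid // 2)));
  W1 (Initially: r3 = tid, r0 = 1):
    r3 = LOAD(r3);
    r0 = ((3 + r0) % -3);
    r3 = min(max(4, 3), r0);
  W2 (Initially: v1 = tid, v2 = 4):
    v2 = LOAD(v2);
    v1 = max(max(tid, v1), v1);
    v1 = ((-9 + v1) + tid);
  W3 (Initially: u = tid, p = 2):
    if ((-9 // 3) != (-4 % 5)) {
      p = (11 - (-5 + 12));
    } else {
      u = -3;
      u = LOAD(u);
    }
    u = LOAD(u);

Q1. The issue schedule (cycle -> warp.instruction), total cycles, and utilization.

cycle 0: W0.I0
cycle 1: W1.I0
cycle 2: W0.I1
cycle 3: W0.I2
cycle 4: W0.I3
cycle 5: W1.I1
cycle 6: W1.I2
cycle 7: W2.I0
cycle 8: W2.I1
cycle 9: W2.I2
cycle 10: W3.I0
cycle 11: W3.I1
cycle 12: W3.I2

Answer: 13 cycles, utilization 1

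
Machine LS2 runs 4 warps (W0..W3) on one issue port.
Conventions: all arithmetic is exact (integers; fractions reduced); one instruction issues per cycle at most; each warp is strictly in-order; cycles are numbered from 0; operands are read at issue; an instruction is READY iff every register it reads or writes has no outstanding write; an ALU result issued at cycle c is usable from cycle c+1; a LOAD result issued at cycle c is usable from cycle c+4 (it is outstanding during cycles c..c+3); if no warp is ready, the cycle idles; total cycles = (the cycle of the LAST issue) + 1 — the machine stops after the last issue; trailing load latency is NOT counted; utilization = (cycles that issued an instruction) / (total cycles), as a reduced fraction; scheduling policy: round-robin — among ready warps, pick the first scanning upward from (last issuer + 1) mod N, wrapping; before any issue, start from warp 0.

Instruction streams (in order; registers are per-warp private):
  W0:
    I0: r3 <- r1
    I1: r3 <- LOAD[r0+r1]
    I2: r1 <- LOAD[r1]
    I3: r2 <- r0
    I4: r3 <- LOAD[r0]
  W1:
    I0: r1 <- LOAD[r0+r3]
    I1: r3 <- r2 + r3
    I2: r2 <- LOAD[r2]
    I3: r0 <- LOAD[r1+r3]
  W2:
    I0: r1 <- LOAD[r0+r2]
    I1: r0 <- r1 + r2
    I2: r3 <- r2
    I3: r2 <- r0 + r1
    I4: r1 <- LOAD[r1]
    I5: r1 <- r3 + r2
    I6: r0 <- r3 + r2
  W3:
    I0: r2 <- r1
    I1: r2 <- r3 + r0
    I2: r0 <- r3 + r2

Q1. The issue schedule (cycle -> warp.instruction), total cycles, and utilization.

cycle 0: W0.I0
cycle 1: W1.I0
cycle 2: W2.I0
cycle 3: W3.I0
cycle 4: W0.I1
cycle 5: W1.I1
cycle 6: W2.I1
cycle 7: W3.I1
cycle 8: W0.I2
cycle 9: W1.I2
cycle 10: W2.I2
cycle 11: W3.I2
cycle 12: W0.I3
cycle 13: W1.I3
cycle 14: W2.I3
cycle 15: W0.I4
cycle 16: W2.I4
cycle 17: idle
cycle 18: idle
cycle 19: idle
cycle 20: W2.I5
cycle 21: W2.I6

Answer: 22 cycles, utilization 19/22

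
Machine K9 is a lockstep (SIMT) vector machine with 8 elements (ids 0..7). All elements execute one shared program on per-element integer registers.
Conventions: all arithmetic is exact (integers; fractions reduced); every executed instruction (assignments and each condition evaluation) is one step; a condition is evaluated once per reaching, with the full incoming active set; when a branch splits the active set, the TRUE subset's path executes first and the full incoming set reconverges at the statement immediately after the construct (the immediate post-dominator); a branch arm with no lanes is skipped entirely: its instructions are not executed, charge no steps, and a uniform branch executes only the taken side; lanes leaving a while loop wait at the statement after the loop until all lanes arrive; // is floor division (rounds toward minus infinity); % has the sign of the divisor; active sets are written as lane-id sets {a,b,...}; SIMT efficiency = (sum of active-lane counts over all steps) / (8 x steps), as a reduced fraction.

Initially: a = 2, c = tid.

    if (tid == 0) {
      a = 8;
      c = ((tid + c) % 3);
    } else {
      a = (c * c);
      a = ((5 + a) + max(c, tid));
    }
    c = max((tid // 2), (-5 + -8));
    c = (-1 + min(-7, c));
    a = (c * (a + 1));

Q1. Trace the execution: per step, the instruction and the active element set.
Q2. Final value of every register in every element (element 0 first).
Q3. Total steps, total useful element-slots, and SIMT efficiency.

step 0: eval (tid == 0)              {0,1,2,3,4,5,6,7}
step 1: a <- 8                       {0}
step 2: c <- ((tid + c) % 3)         {0}
step 3: a <- (c * c)                 {1,2,3,4,5,6,7}
step 4: a <- ((5 + a) + max(c, tid)) {1,2,3,4,5,6,7}
step 5: c <- max((tid // 2), (-5 + -8)) {0,1,2,3,4,5,6,7}
step 6: c <- (-1 + min(-7, c))       {0,1,2,3,4,5,6,7}
step 7: a <- (c * (a + 1))           {0,1,2,3,4,5,6,7}

Answer: 8 steps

a: -72,-64,-96,-144,-208,-288,-384,-496
c: -8,-8,-8,-8,-8,-8,-8,-8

steps = 8; useful = 48; efficiency = 48/64 = 3/4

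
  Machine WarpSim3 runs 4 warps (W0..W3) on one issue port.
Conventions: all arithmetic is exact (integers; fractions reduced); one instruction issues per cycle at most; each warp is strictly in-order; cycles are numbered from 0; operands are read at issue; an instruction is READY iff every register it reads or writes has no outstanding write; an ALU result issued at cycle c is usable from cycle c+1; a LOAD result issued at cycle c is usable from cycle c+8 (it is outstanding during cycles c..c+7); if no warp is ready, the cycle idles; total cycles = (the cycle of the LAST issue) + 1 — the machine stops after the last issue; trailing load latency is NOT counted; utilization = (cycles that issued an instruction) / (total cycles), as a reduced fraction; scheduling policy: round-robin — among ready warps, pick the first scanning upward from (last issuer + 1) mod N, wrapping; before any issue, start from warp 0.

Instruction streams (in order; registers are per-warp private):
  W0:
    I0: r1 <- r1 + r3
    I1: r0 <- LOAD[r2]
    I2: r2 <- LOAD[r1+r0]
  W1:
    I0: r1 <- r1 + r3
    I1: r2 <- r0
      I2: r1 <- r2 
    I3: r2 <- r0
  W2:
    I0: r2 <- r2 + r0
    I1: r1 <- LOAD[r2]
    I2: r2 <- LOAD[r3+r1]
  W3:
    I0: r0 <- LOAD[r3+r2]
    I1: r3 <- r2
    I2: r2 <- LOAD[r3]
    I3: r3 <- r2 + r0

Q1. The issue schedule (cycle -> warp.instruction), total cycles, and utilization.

cycle 0: W0.I0
cycle 1: W1.I0
cycle 2: W2.I0
cycle 3: W3.I0
cycle 4: W0.I1
cycle 5: W1.I1
cycle 6: W2.I1
cycle 7: W3.I1
cycle 8: W1.I2
cycle 9: W3.I2
cycle 10: W1.I3
cycle 11: idle
cycle 12: W0.I2
cycle 13: idle
cycle 14: W2.I2
cycle 15: idle
cycle 16: idle
cycle 17: W3.I3

Answer: 18 cycles, utilization 7/9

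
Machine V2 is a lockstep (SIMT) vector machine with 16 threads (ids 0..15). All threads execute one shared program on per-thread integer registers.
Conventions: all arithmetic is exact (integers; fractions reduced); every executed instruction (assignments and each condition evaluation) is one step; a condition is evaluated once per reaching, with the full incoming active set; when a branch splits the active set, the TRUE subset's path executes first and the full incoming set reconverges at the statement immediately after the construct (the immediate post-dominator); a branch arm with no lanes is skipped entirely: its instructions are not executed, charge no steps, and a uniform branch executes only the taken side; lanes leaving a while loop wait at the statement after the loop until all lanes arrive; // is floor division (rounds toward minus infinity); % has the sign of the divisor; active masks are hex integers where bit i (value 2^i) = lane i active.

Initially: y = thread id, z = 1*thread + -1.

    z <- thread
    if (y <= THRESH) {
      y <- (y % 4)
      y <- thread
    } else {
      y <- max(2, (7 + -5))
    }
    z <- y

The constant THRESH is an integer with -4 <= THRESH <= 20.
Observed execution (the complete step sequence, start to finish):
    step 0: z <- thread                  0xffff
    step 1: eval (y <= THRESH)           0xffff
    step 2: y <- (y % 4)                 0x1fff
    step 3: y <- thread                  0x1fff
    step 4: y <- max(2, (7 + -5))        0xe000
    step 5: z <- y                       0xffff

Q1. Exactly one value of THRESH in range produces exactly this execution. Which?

Answer: THRESH = 12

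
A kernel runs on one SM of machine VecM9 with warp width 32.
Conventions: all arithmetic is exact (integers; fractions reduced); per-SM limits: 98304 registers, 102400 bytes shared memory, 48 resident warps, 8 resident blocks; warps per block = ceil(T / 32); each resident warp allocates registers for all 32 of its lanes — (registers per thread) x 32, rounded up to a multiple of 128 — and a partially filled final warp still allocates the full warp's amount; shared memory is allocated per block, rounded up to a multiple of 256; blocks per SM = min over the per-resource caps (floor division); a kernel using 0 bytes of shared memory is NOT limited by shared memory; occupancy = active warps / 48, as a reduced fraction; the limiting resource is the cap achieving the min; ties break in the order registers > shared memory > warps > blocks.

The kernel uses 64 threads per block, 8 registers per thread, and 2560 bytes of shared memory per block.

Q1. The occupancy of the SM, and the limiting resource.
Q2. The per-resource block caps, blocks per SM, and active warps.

Answer: occupancy 1/3, limited by blocks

registers: 192 blocks
shared memory: 40 blocks
warps: 24 blocks
blocks: 8 blocks

Answer: 8 blocks, 16 active warps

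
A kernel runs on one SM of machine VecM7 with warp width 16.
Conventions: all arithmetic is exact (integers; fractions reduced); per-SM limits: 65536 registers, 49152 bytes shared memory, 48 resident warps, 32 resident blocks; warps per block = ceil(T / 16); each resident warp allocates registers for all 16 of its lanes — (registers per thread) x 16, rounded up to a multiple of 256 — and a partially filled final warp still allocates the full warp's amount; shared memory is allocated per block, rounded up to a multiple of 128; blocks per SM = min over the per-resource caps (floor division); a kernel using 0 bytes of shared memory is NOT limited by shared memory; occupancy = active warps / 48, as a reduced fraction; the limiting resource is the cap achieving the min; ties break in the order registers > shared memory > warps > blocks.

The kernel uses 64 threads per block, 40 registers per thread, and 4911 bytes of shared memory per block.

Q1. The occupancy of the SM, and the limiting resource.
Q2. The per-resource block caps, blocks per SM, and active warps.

Answer: occupancy 3/4, limited by shared memory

registers: 21 blocks
shared memory: 9 blocks
warps: 12 blocks
blocks: 32 blocks

Answer: 9 blocks, 36 active warps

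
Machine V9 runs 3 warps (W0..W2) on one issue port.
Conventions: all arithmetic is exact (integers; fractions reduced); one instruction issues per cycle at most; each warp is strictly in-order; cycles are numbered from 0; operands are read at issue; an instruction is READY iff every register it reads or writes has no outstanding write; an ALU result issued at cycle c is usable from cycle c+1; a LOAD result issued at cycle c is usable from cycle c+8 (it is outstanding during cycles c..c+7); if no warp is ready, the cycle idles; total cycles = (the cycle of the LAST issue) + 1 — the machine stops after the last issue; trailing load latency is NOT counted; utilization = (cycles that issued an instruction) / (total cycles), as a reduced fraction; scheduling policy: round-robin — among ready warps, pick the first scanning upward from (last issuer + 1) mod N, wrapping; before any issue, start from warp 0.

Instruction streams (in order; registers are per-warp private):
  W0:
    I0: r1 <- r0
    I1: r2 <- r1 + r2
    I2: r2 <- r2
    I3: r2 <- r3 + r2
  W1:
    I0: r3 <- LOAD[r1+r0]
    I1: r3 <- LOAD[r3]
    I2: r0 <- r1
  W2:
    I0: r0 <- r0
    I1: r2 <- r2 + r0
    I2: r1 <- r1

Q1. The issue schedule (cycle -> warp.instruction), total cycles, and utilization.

cycle 0: W0.I0
cycle 1: W1.I0
cycle 2: W2.I0
cycle 3: W0.I1
cycle 4: W2.I1
cycle 5: W0.I2
cycle 6: W2.I2
cycle 7: W0.I3
cycle 8: idle
cycle 9: W1.I1
cycle 10: W1.I2

Answer: 11 cycles, utilization 10/11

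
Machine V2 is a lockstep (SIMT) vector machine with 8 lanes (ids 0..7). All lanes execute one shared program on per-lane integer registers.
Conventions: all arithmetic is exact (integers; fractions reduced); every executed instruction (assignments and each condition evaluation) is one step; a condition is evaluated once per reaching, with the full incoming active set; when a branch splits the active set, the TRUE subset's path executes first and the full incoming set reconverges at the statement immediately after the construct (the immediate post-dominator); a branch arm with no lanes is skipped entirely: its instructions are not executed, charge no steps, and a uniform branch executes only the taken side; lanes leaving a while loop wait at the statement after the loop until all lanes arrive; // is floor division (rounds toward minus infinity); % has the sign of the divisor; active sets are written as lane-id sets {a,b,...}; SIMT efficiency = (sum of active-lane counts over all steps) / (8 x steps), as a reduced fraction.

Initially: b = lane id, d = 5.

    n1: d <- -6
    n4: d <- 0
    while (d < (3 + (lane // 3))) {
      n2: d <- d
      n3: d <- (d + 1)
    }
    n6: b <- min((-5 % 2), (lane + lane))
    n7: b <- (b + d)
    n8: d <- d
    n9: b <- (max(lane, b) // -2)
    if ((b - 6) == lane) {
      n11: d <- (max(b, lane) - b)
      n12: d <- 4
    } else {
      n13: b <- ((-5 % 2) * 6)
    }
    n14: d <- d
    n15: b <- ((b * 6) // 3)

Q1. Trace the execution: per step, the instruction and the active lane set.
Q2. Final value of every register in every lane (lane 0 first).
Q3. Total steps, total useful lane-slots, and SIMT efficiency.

step 0: d <- -6                      {0,1,2,3,4,5,6,7}
step 1: d <- 0                       {0,1,2,3,4,5,6,7}
step 2: eval (d < (3 + (lane // 3))) {0,1,2,3,4,5,6,7}
step 3: d <- d                       {0,1,2,3,4,5,6,7}
step 4: d <- (d + 1)                 {0,1,2,3,4,5,6,7}
step 5: eval (d < (3 + (lane // 3))) {0,1,2,3,4,5,6,7}
step 6: d <- d                       {0,1,2,3,4,5,6,7}
step 7: d <- (d + 1)                 {0,1,2,3,4,5,6,7}
step 8: eval (d < (3 + (lane // 3))) {0,1,2,3,4,5,6,7}
step 9: d <- d                       {0,1,2,3,4,5,6,7}
step 10: d <- (d + 1)                 {0,1,2,3,4,5,6,7}
step 11: eval (d < (3 + (lane // 3))) {0,1,2,3,4,5,6,7}
step 12: d <- d                       {3,4,5,6,7}
step 13: d <- (d + 1)                 {3,4,5,6,7}
step 14: eval (d < (3 + (lane // 3))) {3,4,5,6,7}
step 15: d <- d                       {6,7}
step 16: d <- (d + 1)                 {6,7}
step 17: eval (d < (3 + (lane // 3))) {6,7}
step 18: b <- min((-5 % 2), (lane + lane)) {0,1,2,3,4,5,6,7}
step 19: b <- (b + d)                 {0,1,2,3,4,5,6,7}
step 20: d <- d                       {0,1,2,3,4,5,6,7}
step 21: b <- (max(lane, b) // -2)    {0,1,2,3,4,5,6,7}
step 22: eval ((b - 6) == lane)       {0,1,2,3,4,5,6,7}
step 23: b <- ((-5 % 2) * 6)          {0,1,2,3,4,5,6,7}
step 24: d <- d                       {0,1,2,3,4,5,6,7}
step 25: b <- ((b * 6) // 3)          {0,1,2,3,4,5,6,7}

Answer: 26 steps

b: 12,12,12,12,12,12,12,12
d: 3,3,3,4,4,4,5,5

steps = 26; useful = 181; efficiency = 181/208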